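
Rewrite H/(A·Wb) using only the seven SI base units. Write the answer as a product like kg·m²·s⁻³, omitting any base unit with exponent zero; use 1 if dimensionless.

H = kg·m²·s⁻²·A⁻².
Wb = kg·m²·s⁻²·A⁻¹.
So Wb⁻¹ = kg⁻¹·m⁻²·s²·A.
Combining: H·A⁻¹·Wb⁻¹ = (kg·m²·s⁻²·A⁻²) · A⁻¹ · (kg⁻¹·m⁻²·s²·A) = A⁻².

A⁻²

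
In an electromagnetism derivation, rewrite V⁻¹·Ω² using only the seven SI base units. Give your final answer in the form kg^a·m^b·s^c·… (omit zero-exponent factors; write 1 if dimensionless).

kg·m²·s⁻³·A⁻³

V = kg·m²·s⁻³·A⁻¹.
So V⁻¹ = kg⁻¹·m⁻²·s³·A.
Ω = kg·m²·s⁻³·A⁻².
So Ω² = kg²·m⁴·s⁻⁶·A⁻⁴.
Combining: V⁻¹·Ω² = (kg⁻¹·m⁻²·s³·A) · (kg²·m⁴·s⁻⁶·A⁻⁴) = kg·m²·s⁻³·A⁻³.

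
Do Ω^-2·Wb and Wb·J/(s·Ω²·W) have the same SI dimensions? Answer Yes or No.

Left side:
  Ω = kg·m²·s⁻³·A⁻².
  So Ω⁻² = kg⁻²·m⁻⁴·s⁶·A⁴.
  Wb = kg·m²·s⁻²·A⁻¹.
  Combining: Ω⁻²·Wb = (kg⁻²·m⁻⁴·s⁶·A⁴) · (kg·m²·s⁻²·A⁻¹) = kg⁻¹·m⁻²·s⁴·A³.
Right side:
  Wb = V·s (flux: a volt is a weber per second),
      = kg·m²·s⁻²·A⁻¹.
  Ω = V/A (resistance = voltage per current),
      = kg·m²·s⁻³·A⁻².
  So Ω⁻² = kg⁻²·m⁻⁴·s⁶·A⁴.
  J = N·m (work = force × distance),
      = kg·m²·s⁻².
  W = J/s (power = energy per time),
      = kg·m²·s⁻³.
  So W⁻¹ = kg⁻¹·m⁻²·s³.
  Combining: s⁻¹·Wb·Ω⁻²·J·W⁻¹ = s⁻¹ · (kg·m²·s⁻²·A⁻¹) · (kg⁻²·m⁻⁴·s⁶·A⁴) · (kg·m²·s⁻²) · (kg⁻¹·m⁻²·s³) = kg⁻¹·m⁻²·s⁴·A³.
Both reduce to kg⁻¹·m⁻²·s⁴·A³.

Yes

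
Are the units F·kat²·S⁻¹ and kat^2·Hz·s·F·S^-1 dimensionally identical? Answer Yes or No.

Yes

Left side:
  F = C/V (capacitance = charge per voltage),
      = A·s/(kg·m²·s⁻³·A⁻¹) (substituting C and V),
      = kg⁻¹·m⁻²·s⁴·A².
  kat = mol/s = s⁻¹·mol (catalytic activity).
  So kat² = s⁻²·mol².
  S = 1/Ω (conductance is reciprocal resistance),
      = kg⁻¹·m⁻²·s³·A².
  So S⁻¹ = kg·m²·s⁻³·A⁻².
  Combining: F·kat²·S⁻¹ = (kg⁻¹·m⁻²·s⁴·A²) · (s⁻²·mol²) · (kg·m²·s⁻³·A⁻²) = s⁻¹·mol².
Right side:
  kat = s⁻¹·mol.
  So kat² = s⁻²·mol².
  Hz = s⁻¹.
  F = kg⁻¹·m⁻²·s⁴·A².
  S = kg⁻¹·m⁻²·s³·A².
  So S⁻¹ = kg·m²·s⁻³·A⁻².
  Combining: kat²·Hz·s·F·S⁻¹ = (s⁻²·mol²) · s⁻¹ · s · (kg⁻¹·m⁻²·s⁴·A²) · (kg·m²·s⁻³·A⁻²) = s⁻¹·mol².
Both reduce to s⁻¹·mol².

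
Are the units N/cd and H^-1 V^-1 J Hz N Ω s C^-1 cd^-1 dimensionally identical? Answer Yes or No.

No

Left side:
  N = kg·m·s⁻².
  Combining: cd⁻¹·N = cd⁻¹ · (kg·m·s⁻²) = kg·m·s⁻²·cd⁻¹.
Right side:
  H = kg·m²·s⁻²·A⁻².
  So H⁻¹ = kg⁻¹·m⁻²·s²·A².
  V = kg·m²·s⁻³·A⁻¹.
  So V⁻¹ = kg⁻¹·m⁻²·s³·A.
  J = kg·m²·s⁻².
  Hz = s⁻¹.
  N = kg·m·s⁻².
  Ω = kg·m²·s⁻³·A⁻².
  C = s·A.
  So C⁻¹ = s⁻¹·A⁻¹.
  Combining: H⁻¹·V⁻¹·J·Hz·N·Ω·s·C⁻¹·cd⁻¹ = (kg⁻¹·m⁻²·s²·A²) · (kg⁻¹·m⁻²·s³·A) · (kg·m²·s⁻²) · s⁻¹ · (kg·m·s⁻²) · (kg·m²·s⁻³·A⁻²) · s · (s⁻¹·A⁻¹) · cd⁻¹ = kg·m·s⁻³·cd⁻¹.
Left is kg·m·s⁻²·cd⁻¹; right is kg·m·s⁻³·cd⁻¹ — different.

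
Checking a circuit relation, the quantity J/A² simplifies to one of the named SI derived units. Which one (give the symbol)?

H

J = N·m (work = force × distance),
    = kg·m²·s⁻².
Combining: J·A⁻² = (kg·m²·s⁻²) · A⁻² = kg·m²·s⁻²·A⁻².
kg·m²·s⁻²·A⁻² is the base-SI form of the henry.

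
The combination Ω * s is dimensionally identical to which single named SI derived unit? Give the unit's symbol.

H

Ω = kg·m²·s⁻³·A⁻².
Combining: Ω·s = (kg·m²·s⁻³·A⁻²) · s = kg·m²·s⁻²·A⁻².
kg·m²·s⁻²·A⁻² is the base-SI form of the henry.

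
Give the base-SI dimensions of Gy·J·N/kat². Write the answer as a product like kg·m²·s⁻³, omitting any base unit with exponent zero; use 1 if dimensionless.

kg²·m⁵·s⁻⁴·mol⁻²

Gy = m²·s⁻².
J = kg·m²·s⁻².
kat = s⁻¹·mol.
So kat⁻² = s²·mol⁻².
N = kg·m·s⁻².
Combining: Gy·J·kat⁻²·N = (m²·s⁻²) · (kg·m²·s⁻²) · (s²·mol⁻²) · (kg·m·s⁻²) = kg²·m⁵·s⁻⁴·mol⁻².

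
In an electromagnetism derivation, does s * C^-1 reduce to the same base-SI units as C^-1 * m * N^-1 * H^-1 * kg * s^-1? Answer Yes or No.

No

Left side:
  C = A·s = s·A (charge = current × time).
  So C⁻¹ = s⁻¹·A⁻¹.
  Combining: s·C⁻¹ = s · (s⁻¹·A⁻¹) = A⁻¹.
Right side:
  C = s·A.
  So C⁻¹ = s⁻¹·A⁻¹.
  N = kg·m·s⁻².
  So N⁻¹ = kg⁻¹·m⁻¹·s².
  H = kg·m²·s⁻²·A⁻².
  So H⁻¹ = kg⁻¹·m⁻²·s²·A².
  Combining: C⁻¹·m·N⁻¹·H⁻¹·kg·s⁻¹ = (s⁻¹·A⁻¹) · m · (kg⁻¹·m⁻¹·s²) · (kg⁻¹·m⁻²·s²·A²) · kg · s⁻¹ = kg⁻¹·m⁻²·s²·A.
Left is A⁻¹; right is kg⁻¹·m⁻²·s²·A — different.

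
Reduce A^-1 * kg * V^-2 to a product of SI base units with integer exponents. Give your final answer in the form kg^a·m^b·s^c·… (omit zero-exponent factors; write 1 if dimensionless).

kg⁻¹·m⁻⁴·s⁶·A

V = W/A (potential = power per current),
    = kg·m²·s⁻³·A⁻¹.
So V⁻² = kg⁻²·m⁻⁴·s⁶·A².
Combining: A⁻¹·kg·V⁻² = A⁻¹ · kg · (kg⁻²·m⁻⁴·s⁶·A²) = kg⁻¹·m⁻⁴·s⁶·A.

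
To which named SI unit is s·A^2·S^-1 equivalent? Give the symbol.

J

S = 1/Ω (conductance is reciprocal resistance),
    = kg⁻¹·m⁻²·s³·A².
So S⁻¹ = kg·m²·s⁻³·A⁻².
Combining: s·A²·S⁻¹ = s · A² · (kg·m²·s⁻³·A⁻²) = kg·m²·s⁻².
kg·m²·s⁻² is the base-SI form of the joule.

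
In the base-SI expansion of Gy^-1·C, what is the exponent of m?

Gy = J/kg (absorbed dose = energy per mass),
    = m²·s⁻².
So Gy⁻¹ = m⁻²·s².
C = A·s = s·A (charge = current × time).
Combining: Gy⁻¹·C = (m⁻²·s²) · (s·A) = m⁻²·s³·A.
The exponent of m is -2.

-2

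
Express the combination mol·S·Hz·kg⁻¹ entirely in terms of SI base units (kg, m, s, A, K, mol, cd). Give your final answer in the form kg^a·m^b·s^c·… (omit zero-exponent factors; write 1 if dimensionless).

S = 1/Ω (conductance is reciprocal resistance),
    = kg⁻¹·m⁻²·s³·A².
Hz = 1/s = s⁻¹ (frequency is cycles per second).
Combining: mol·S·Hz·kg⁻¹ = mol · (kg⁻¹·m⁻²·s³·A²) · s⁻¹ · kg⁻¹ = kg⁻²·m⁻²·s²·A²·mol.

kg⁻²·m⁻²·s²·A²·mol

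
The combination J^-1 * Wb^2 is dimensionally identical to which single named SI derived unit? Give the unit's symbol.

H

J = N·m (work = force × distance),
    = kg·m²·s⁻².
So J⁻¹ = kg⁻¹·m⁻²·s².
Wb = V·s (flux: a volt is a weber per second),
    = kg·m²·s⁻²·A⁻¹.
So Wb² = kg²·m⁴·s⁻⁴·A⁻².
Combining: J⁻¹·Wb² = (kg⁻¹·m⁻²·s²) · (kg²·m⁴·s⁻⁴·A⁻²) = kg·m²·s⁻²·A⁻².
kg·m²·s⁻²·A⁻² is the base-SI form of the henry.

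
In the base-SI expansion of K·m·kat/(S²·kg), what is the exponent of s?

-7

S = 1/Ω (conductance is reciprocal resistance),
    = kg⁻¹·m⁻²·s³·A².
So S⁻² = kg²·m⁴·s⁻⁶·A⁻⁴.
kat = mol/s = s⁻¹·mol (catalytic activity).
Combining: S⁻²·kg⁻¹·K·m·kat = (kg²·m⁴·s⁻⁶·A⁻⁴) · kg⁻¹ · K · m · (s⁻¹·mol) = kg·m⁵·s⁻⁷·A⁻⁴·K·mol.
The exponent of s is -7.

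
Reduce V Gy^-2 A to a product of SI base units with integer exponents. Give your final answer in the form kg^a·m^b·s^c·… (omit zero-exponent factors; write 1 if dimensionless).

V = W/A (potential = power per current),
    = kg·m²·s⁻³·A⁻¹.
Gy = J/kg (absorbed dose = energy per mass),
    = m²·s⁻².
So Gy⁻² = m⁻⁴·s⁴.
Combining: V·Gy⁻²·A = (kg·m²·s⁻³·A⁻¹) · (m⁻⁴·s⁴) · A = kg·m⁻²·s.

kg·m⁻²·s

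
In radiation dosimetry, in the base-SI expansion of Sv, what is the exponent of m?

2

Sv = m²·s⁻².
The exponent of m is 2.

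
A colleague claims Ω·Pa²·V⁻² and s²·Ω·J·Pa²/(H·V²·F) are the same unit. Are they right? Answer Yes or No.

Left side:
  Ω = kg·m²·s⁻³·A⁻².
  Pa = kg·m⁻¹·s⁻².
  So Pa² = kg²·m⁻²·s⁻⁴.
  V = kg·m²·s⁻³·A⁻¹.
  So V⁻² = kg⁻²·m⁻⁴·s⁶·A².
  Combining: Ω·Pa²·V⁻² = (kg·m²·s⁻³·A⁻²) · (kg²·m⁻²·s⁻⁴) · (kg⁻²·m⁻⁴·s⁶·A²) = kg·m⁻⁴·s⁻¹.
Right side:
  H = Wb/A (inductance = flux per current),
      = kg·m²·s⁻²·A⁻².
  So H⁻¹ = kg⁻¹·m⁻²·s²·A².
  Ω = V/A (resistance = voltage per current),
      = kg·m²·s⁻³·A⁻².
  V = W/A (potential = power per current),
      = kg·m²·s⁻³·A⁻¹.
  So V⁻² = kg⁻²·m⁻⁴·s⁶·A².
  F = C/V (capacitance = charge per voltage),
      = A·s/(kg·m²·s⁻³·A⁻¹) (substituting C and V),
      = kg⁻¹·m⁻²·s⁴·A².
  So F⁻¹ = kg·m²·s⁻⁴·A⁻².
  J = N·m (work = force × distance),
      = kg·m²·s⁻².
  Pa = N/m² (pressure = force per area),
      = kg·m⁻¹·s⁻².
  So Pa² = kg²·m⁻²·s⁻⁴.
  Combining: H⁻¹·s²·Ω·V⁻²·F⁻¹·J·Pa² = (kg⁻¹·m⁻²·s²·A²) · s² · (kg·m²·s⁻³·A⁻²) · (kg⁻²·m⁻⁴·s⁶·A²) · (kg·m²·s⁻⁴·A⁻²) · (kg·m²·s⁻²) · (kg²·m⁻²·s⁻⁴) = kg²·m⁻²·s⁻³.
Left is kg·m⁻⁴·s⁻¹; right is kg²·m⁻²·s⁻³ — different.

No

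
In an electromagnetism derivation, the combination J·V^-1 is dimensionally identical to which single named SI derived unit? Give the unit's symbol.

C

J = N·m (work = force × distance),
    = kg·m²·s⁻².
V = W/A (potential = power per current),
    = kg·m²·s⁻³·A⁻¹.
So V⁻¹ = kg⁻¹·m⁻²·s³·A.
Combining: J·V⁻¹ = (kg·m²·s⁻²) · (kg⁻¹·m⁻²·s³·A) = s·A.
s·A is the base-SI form of the coulomb.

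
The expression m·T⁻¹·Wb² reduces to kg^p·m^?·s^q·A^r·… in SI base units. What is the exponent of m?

T = Wb/m² (flux density = flux per area),
    = kg·s⁻²·A⁻¹.
So T⁻¹ = kg⁻¹·s²·A.
Wb = V·s (flux: a volt is a weber per second),
    = kg·m²·s⁻²·A⁻¹.
So Wb² = kg²·m⁴·s⁻⁴·A⁻².
Combining: m·T⁻¹·Wb² = m · (kg⁻¹·s²·A) · (kg²·m⁴·s⁻⁴·A⁻²) = kg·m⁵·s⁻²·A⁻¹.
The exponent of m is 5.

5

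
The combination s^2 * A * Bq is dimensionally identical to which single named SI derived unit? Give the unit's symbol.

Bq = 1/s = s⁻¹ (activity is decays per second).
Combining: s²·A·Bq = s² · A · s⁻¹ = s·A.
s·A is the base-SI form of the coulomb.

C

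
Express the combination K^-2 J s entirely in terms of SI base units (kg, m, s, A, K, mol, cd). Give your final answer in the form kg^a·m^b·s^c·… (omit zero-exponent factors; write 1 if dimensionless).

kg·m²·s⁻¹·K⁻²

J = kg·m²·s⁻².
Combining: K⁻²·J·s = K⁻² · (kg·m²·s⁻²) · s = kg·m²·s⁻¹·K⁻².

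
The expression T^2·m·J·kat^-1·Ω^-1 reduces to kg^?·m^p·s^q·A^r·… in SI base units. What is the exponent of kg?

2

T = Wb/m² (flux density = flux per area),
    = kg·s⁻²·A⁻¹.
So T² = kg²·s⁻⁴·A⁻².
J = N·m (work = force × distance),
    = kg·m²·s⁻².
kat = mol/s = s⁻¹·mol (catalytic activity).
So kat⁻¹ = s·mol⁻¹.
Ω = V/A (resistance = voltage per current),
    = kg·m²·s⁻³·A⁻².
So Ω⁻¹ = kg⁻¹·m⁻²·s³·A².
Combining: T²·m·J·kat⁻¹·Ω⁻¹ = (kg²·s⁻⁴·A⁻²) · m · (kg·m²·s⁻²) · (s·mol⁻¹) · (kg⁻¹·m⁻²·s³·A²) = kg²·m·s⁻²·mol⁻¹.
The exponent of kg is 2.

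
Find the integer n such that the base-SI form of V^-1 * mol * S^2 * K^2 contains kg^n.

-3

V = W/A (potential = power per current),
    = kg·m²·s⁻³·A⁻¹.
So V⁻¹ = kg⁻¹·m⁻²·s³·A.
S = 1/Ω (conductance is reciprocal resistance),
    = kg⁻¹·m⁻²·s³·A².
So S² = kg⁻²·m⁻⁴·s⁶·A⁴.
Combining: V⁻¹·mol·S²·K² = (kg⁻¹·m⁻²·s³·A) · mol · (kg⁻²·m⁻⁴·s⁶·A⁴) · K² = kg⁻³·m⁻⁶·s⁹·A⁵·K²·mol.
The exponent of kg is -3.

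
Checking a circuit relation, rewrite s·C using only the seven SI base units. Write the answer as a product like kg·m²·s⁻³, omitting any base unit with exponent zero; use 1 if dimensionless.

C = A·s = s·A (charge = current × time).
Combining: s·C = s · (s·A) = s²·A.

s²·A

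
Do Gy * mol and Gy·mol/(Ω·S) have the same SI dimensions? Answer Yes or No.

Yes

Left side:
  Gy = J/kg (absorbed dose = energy per mass),
      = m²·s⁻².
  Combining: Gy·mol = (m²·s⁻²) · mol = m²·s⁻²·mol.
Right side:
  Ω = V/A (resistance = voltage per current),
      = kg·m²·s⁻³·A⁻².
  So Ω⁻¹ = kg⁻¹·m⁻²·s³·A².
  S = 1/Ω (conductance is reciprocal resistance),
      = kg⁻¹·m⁻²·s³·A².
  So S⁻¹ = kg·m²·s⁻³·A⁻².
  Gy = J/kg (absorbed dose = energy per mass),
      = m²·s⁻².
  Combining: Ω⁻¹·S⁻¹·Gy·mol = (kg⁻¹·m⁻²·s³·A²) · (kg·m²·s⁻³·A⁻²) · (m²·s⁻²) · mol = m²·s⁻²·mol.
Both reduce to m²·s⁻²·mol.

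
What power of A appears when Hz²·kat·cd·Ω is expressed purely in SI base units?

-2

Hz = s⁻¹.
So Hz² = s⁻².
kat = s⁻¹·mol.
Ω = kg·m²·s⁻³·A⁻².
Combining: Hz²·kat·cd·Ω = s⁻² · (s⁻¹·mol) · cd · (kg·m²·s⁻³·A⁻²) = kg·m²·s⁻⁶·A⁻²·mol·cd.
The exponent of A is -2.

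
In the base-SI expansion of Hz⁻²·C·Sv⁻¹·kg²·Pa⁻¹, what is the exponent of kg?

1

Hz = s⁻¹.
So Hz⁻² = s².
C = s·A.
Sv = m²·s⁻².
So Sv⁻¹ = m⁻²·s².
Pa = kg·m⁻¹·s⁻².
So Pa⁻¹ = kg⁻¹·m·s².
Combining: Hz⁻²·C·Sv⁻¹·kg²·Pa⁻¹ = s² · (s·A) · (m⁻²·s²) · kg² · (kg⁻¹·m·s²) = kg·m⁻¹·s⁷·A.
The exponent of kg is 1.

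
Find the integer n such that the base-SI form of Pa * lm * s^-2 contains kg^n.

Pa = N/m² (pressure = force per area),
    = kg·m⁻¹·s⁻².
lm = cd·sr = cd (luminous flux; sr is dimensionless).
Combining: Pa·lm·s⁻² = (kg·m⁻¹·s⁻²) · cd · s⁻² = kg·m⁻¹·s⁻⁴·cd.
The exponent of kg is 1.

1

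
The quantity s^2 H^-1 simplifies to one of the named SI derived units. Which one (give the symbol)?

H = Wb/A (inductance = flux per current),
    = kg·m²·s⁻²·A⁻².
So H⁻¹ = kg⁻¹·m⁻²·s²·A².
Combining: s²·H⁻¹ = s² · (kg⁻¹·m⁻²·s²·A²) = kg⁻¹·m⁻²·s⁴·A².
kg⁻¹·m⁻²·s⁴·A² is the base-SI form of the farad.

F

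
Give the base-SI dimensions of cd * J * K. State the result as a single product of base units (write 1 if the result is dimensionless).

kg·m²·s⁻²·K·cd

J = N·m (work = force × distance),
    = kg·m²·s⁻².
Combining: cd·J·K = cd · (kg·m²·s⁻²) · K = kg·m²·s⁻²·K·cd.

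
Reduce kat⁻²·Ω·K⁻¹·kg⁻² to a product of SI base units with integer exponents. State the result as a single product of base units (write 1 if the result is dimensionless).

kg⁻¹·m²·s⁻¹·A⁻²·K⁻¹·mol⁻²

kat = s⁻¹·mol.
So kat⁻² = s²·mol⁻².
Ω = kg·m²·s⁻³·A⁻².
Combining: kat⁻²·Ω·K⁻¹·kg⁻² = (s²·mol⁻²) · (kg·m²·s⁻³·A⁻²) · K⁻¹ · kg⁻² = kg⁻¹·m²·s⁻¹·A⁻²·K⁻¹·mol⁻².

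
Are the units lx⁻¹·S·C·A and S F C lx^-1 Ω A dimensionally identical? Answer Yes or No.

Left side:
  lx = m⁻²·cd.
  So lx⁻¹ = m²·cd⁻¹.
  S = kg⁻¹·m⁻²·s³·A².
  C = s·A.
  Combining: lx⁻¹·S·C·A = (m²·cd⁻¹) · (kg⁻¹·m⁻²·s³·A²) · (s·A) · A = kg⁻¹·s⁴·A⁴·cd⁻¹.
Right side:
  S = 1/Ω (conductance is reciprocal resistance),
      = kg⁻¹·m⁻²·s³·A².
  F = C/V (capacitance = charge per voltage),
      = A·s/(kg·m²·s⁻³·A⁻¹) (substituting C and V),
      = kg⁻¹·m⁻²·s⁴·A².
  C = A·s = s·A (charge = current × time).
  lx = lm/m² (illuminance = luminous flux per area),
      = m⁻²·cd.
  So lx⁻¹ = m²·cd⁻¹.
  Ω = V/A (resistance = voltage per current),
      = kg·m²·s⁻³·A⁻².
  Combining: S·F·C·lx⁻¹·Ω·A = (kg⁻¹·m⁻²·s³·A²) · (kg⁻¹·m⁻²·s⁴·A²) · (s·A) · (m²·cd⁻¹) · (kg·m²·s⁻³·A⁻²) · A = kg⁻¹·s⁵·A⁴·cd⁻¹.
Left is kg⁻¹·s⁴·A⁴·cd⁻¹; right is kg⁻¹·s⁵·A⁴·cd⁻¹ — different.

No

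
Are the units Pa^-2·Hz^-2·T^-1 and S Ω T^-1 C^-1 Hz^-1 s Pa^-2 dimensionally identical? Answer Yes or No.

No

Left side:
  Pa = N/m² (pressure = force per area),
      = kg·m⁻¹·s⁻².
  So Pa⁻² = kg⁻²·m²·s⁴.
  Hz = 1/s = s⁻¹ (frequency is cycles per second).
  So Hz⁻² = s².
  T = Wb/m² (flux density = flux per area),
      = kg·s⁻²·A⁻¹.
  So T⁻¹ = kg⁻¹·s²·A.
  Combining: Pa⁻²·Hz⁻²·T⁻¹ = (kg⁻²·m²·s⁴) · s² · (kg⁻¹·s²·A) = kg⁻³·m²·s⁸·A.
Right side:
  S = 1/Ω (conductance is reciprocal resistance),
      = kg⁻¹·m⁻²·s³·A².
  Ω = V/A (resistance = voltage per current),
      = kg·m²·s⁻³·A⁻².
  T = Wb/m² (flux density = flux per area),
      = kg·s⁻²·A⁻¹.
  So T⁻¹ = kg⁻¹·s²·A.
  C = A·s = s·A (charge = current × time).
  So C⁻¹ = s⁻¹·A⁻¹.
  Hz = 1/s = s⁻¹ (frequency is cycles per second).
  So Hz⁻¹ = s.
  Pa = N/m² (pressure = force per area),
      = kg·m⁻¹·s⁻².
  So Pa⁻² = kg⁻²·m²·s⁴.
  Combining: S·Ω·T⁻¹·C⁻¹·Hz⁻¹·s·Pa⁻² = (kg⁻¹·m⁻²·s³·A²) · (kg·m²·s⁻³·A⁻²) · (kg⁻¹·s²·A) · (s⁻¹·A⁻¹) · s · s · (kg⁻²·m²·s⁴) = kg⁻³·m²·s⁷.
Left is kg⁻³·m²·s⁸·A; right is kg⁻³·m²·s⁷ — different.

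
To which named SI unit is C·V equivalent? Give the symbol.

J

C = s·A.
V = kg·m²·s⁻³·A⁻¹.
Combining: C·V = (s·A) · (kg·m²·s⁻³·A⁻¹) = kg·m²·s⁻².
kg·m²·s⁻² is the base-SI form of the joule.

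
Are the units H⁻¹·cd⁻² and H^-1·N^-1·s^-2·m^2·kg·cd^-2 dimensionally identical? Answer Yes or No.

Left side:
  H = Wb/A (inductance = flux per current),
      = kg·m²·s⁻²·A⁻².
  So H⁻¹ = kg⁻¹·m⁻²·s²·A².
  Combining: H⁻¹·cd⁻² = (kg⁻¹·m⁻²·s²·A²) · cd⁻² = kg⁻¹·m⁻²·s²·A²·cd⁻².
Right side:
  H = kg·m²·s⁻²·A⁻².
  So H⁻¹ = kg⁻¹·m⁻²·s²·A².
  N = kg·m·s⁻².
  So N⁻¹ = kg⁻¹·m⁻¹·s².
  Combining: H⁻¹·N⁻¹·s⁻²·m²·kg·cd⁻² = (kg⁻¹·m⁻²·s²·A²) · (kg⁻¹·m⁻¹·s²) · s⁻² · m² · kg · cd⁻² = kg⁻¹·m⁻¹·s²·A²·cd⁻².
Left is kg⁻¹·m⁻²·s²·A²·cd⁻²; right is kg⁻¹·m⁻¹·s²·A²·cd⁻² — different.

No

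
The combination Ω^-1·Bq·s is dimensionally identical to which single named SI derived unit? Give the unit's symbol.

Ω = kg·m²·s⁻³·A⁻².
So Ω⁻¹ = kg⁻¹·m⁻²·s³·A².
Bq = s⁻¹.
Combining: Ω⁻¹·Bq·s = (kg⁻¹·m⁻²·s³·A²) · s⁻¹ · s = kg⁻¹·m⁻²·s³·A².
kg⁻¹·m⁻²·s³·A² is the base-SI form of the siemens.

S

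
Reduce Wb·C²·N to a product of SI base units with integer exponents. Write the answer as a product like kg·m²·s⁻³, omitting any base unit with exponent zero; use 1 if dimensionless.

kg²·m³·s⁻²·A

Wb = kg·m²·s⁻²·A⁻¹.
C = s·A.
So C² = s²·A².
N = kg·m·s⁻².
Combining: Wb·C²·N = (kg·m²·s⁻²·A⁻¹) · (s²·A²) · (kg·m·s⁻²) = kg²·m³·s⁻²·A.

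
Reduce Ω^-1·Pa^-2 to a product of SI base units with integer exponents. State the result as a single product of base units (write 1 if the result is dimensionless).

kg⁻³·s⁷·A²

Ω = kg·m²·s⁻³·A⁻².
So Ω⁻¹ = kg⁻¹·m⁻²·s³·A².
Pa = kg·m⁻¹·s⁻².
So Pa⁻² = kg⁻²·m²·s⁴.
Combining: Ω⁻¹·Pa⁻² = (kg⁻¹·m⁻²·s³·A²) · (kg⁻²·m²·s⁴) = kg⁻³·s⁷·A².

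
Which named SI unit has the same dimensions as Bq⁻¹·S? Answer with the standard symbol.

F

Bq = 1/s = s⁻¹ (activity is decays per second).
So Bq⁻¹ = s.
S = 1/Ω (conductance is reciprocal resistance),
    = kg⁻¹·m⁻²·s³·A².
Combining: Bq⁻¹·S = s · (kg⁻¹·m⁻²·s³·A²) = kg⁻¹·m⁻²·s⁴·A².
kg⁻¹·m⁻²·s⁴·A² is the base-SI form of the farad.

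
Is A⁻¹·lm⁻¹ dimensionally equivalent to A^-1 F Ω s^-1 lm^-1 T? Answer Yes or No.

Left side:
  lm = cd·sr = cd (luminous flux; sr is dimensionless).
  So lm⁻¹ = cd⁻¹.
  Combining: A⁻¹·lm⁻¹ = A⁻¹ · cd⁻¹ = A⁻¹·cd⁻¹.
Right side:
  F = C/V (capacitance = charge per voltage),
      = A·s/(kg·m²·s⁻³·A⁻¹) (substituting C and V),
      = kg⁻¹·m⁻²·s⁴·A².
  Ω = V/A (resistance = voltage per current),
      = kg·m²·s⁻³·A⁻².
  lm = cd·sr = cd (luminous flux; sr is dimensionless).
  So lm⁻¹ = cd⁻¹.
  T = Wb/m² (flux density = flux per area),
      = kg·s⁻²·A⁻¹.
  Combining: A⁻¹·F·Ω·s⁻¹·lm⁻¹·T = A⁻¹ · (kg⁻¹·m⁻²·s⁴·A²) · (kg·m²·s⁻³·A⁻²) · s⁻¹ · cd⁻¹ · (kg·s⁻²·A⁻¹) = kg·s⁻²·A⁻²·cd⁻¹.
Left is A⁻¹·cd⁻¹; right is kg·s⁻²·A⁻²·cd⁻¹ — different.

No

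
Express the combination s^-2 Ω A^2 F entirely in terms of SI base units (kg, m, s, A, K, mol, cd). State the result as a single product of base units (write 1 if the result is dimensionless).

Ω = V/A (resistance = voltage per current),
    = kg·m²·s⁻³·A⁻².
F = C/V (capacitance = charge per voltage),
    = A·s/(kg·m²·s⁻³·A⁻¹) (substituting C and V),
    = kg⁻¹·m⁻²·s⁴·A².
Combining: s⁻²·Ω·A²·F = s⁻² · (kg·m²·s⁻³·A⁻²) · A² · (kg⁻¹·m⁻²·s⁴·A²) = s⁻¹·A².

s⁻¹·A²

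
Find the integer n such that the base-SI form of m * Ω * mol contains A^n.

-2

Ω = V/A (resistance = voltage per current),
    = kg·m²·s⁻³·A⁻².
Combining: m·Ω·mol = m · (kg·m²·s⁻³·A⁻²) · mol = kg·m³·s⁻³·A⁻²·mol.
The exponent of A is -2.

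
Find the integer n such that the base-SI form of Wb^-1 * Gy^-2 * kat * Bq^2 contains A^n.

Wb = kg·m²·s⁻²·A⁻¹.
So Wb⁻¹ = kg⁻¹·m⁻²·s²·A.
Gy = m²·s⁻².
So Gy⁻² = m⁻⁴·s⁴.
kat = s⁻¹·mol.
Bq = s⁻¹.
So Bq² = s⁻².
Combining: Wb⁻¹·Gy⁻²·kat·Bq² = (kg⁻¹·m⁻²·s²·A) · (m⁻⁴·s⁴) · (s⁻¹·mol) · s⁻² = kg⁻¹·m⁻⁶·s³·A·mol.
The exponent of A is 1.

1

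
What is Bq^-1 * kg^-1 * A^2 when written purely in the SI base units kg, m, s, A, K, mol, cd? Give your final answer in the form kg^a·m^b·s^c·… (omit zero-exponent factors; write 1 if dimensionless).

Bq = 1/s = s⁻¹ (activity is decays per second).
So Bq⁻¹ = s.
Combining: Bq⁻¹·kg⁻¹·A² = s · kg⁻¹ · A² = kg⁻¹·s·A².

kg⁻¹·s·A²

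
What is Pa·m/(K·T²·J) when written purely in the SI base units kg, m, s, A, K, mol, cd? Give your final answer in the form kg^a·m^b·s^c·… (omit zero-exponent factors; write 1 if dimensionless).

Pa = N/m² (pressure = force per area),
    = kg·m⁻¹·s⁻².
T = Wb/m² (flux density = flux per area),
    = kg·s⁻²·A⁻¹.
So T⁻² = kg⁻²·s⁴·A².
J = N·m (work = force × distance),
    = kg·m²·s⁻².
So J⁻¹ = kg⁻¹·m⁻²·s².
Combining: K⁻¹·Pa·T⁻²·m·J⁻¹ = K⁻¹ · (kg·m⁻¹·s⁻²) · (kg⁻²·s⁴·A²) · m · (kg⁻¹·m⁻²·s²) = kg⁻²·m⁻²·s⁴·A²·K⁻¹.

kg⁻²·m⁻²·s⁴·A²·K⁻¹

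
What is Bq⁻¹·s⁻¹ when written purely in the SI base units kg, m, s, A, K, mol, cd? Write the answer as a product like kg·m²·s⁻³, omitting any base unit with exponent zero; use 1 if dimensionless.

1

Bq = s⁻¹.
So Bq⁻¹ = s.
Combining: Bq⁻¹·s⁻¹ = s · s⁻¹ = 1.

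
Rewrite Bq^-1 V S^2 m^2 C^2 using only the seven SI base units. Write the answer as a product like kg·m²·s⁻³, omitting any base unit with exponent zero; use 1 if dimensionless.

Bq = 1/s = s⁻¹ (activity is decays per second).
So Bq⁻¹ = s.
V = W/A (potential = power per current),
    = kg·m²·s⁻³·A⁻¹.
S = 1/Ω (conductance is reciprocal resistance),
    = kg⁻¹·m⁻²·s³·A².
So S² = kg⁻²·m⁻⁴·s⁶·A⁴.
C = A·s = s·A (charge = current × time).
So C² = s²·A².
Combining: Bq⁻¹·V·S²·m²·C² = s · (kg·m²·s⁻³·A⁻¹) · (kg⁻²·m⁻⁴·s⁶·A⁴) · m² · (s²·A²) = kg⁻¹·s⁶·A⁵.

kg⁻¹·s⁶·A⁵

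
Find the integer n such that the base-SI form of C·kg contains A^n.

C = s·A.
Combining: C·kg = (s·A) · kg = kg·s·A.
The exponent of A is 1.

1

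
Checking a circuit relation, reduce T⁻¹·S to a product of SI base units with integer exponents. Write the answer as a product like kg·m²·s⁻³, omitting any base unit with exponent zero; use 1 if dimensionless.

kg⁻²·m⁻²·s⁵·A³

T = kg·s⁻²·A⁻¹.
So T⁻¹ = kg⁻¹·s²·A.
S = kg⁻¹·m⁻²·s³·A².
Combining: T⁻¹·S = (kg⁻¹·s²·A) · (kg⁻¹·m⁻²·s³·A²) = kg⁻²·m⁻²·s⁵·A³.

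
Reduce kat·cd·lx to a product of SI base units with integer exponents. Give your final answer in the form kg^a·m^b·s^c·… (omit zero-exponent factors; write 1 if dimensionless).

kat = mol/s = s⁻¹·mol (catalytic activity).
lx = lm/m² (illuminance = luminous flux per area),
    = m⁻²·cd.
Combining: kat·cd·lx = (s⁻¹·mol) · cd · (m⁻²·cd) = m⁻²·s⁻¹·mol·cd².

m⁻²·s⁻¹·mol·cd²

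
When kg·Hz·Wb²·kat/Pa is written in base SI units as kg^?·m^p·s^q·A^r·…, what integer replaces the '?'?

2

Hz = 1/s = s⁻¹ (frequency is cycles per second).
Pa = N/m² (pressure = force per area),
    = kg·m⁻¹·s⁻².
So Pa⁻¹ = kg⁻¹·m·s².
Wb = V·s (flux: a volt is a weber per second),
    = kg·m²·s⁻²·A⁻¹.
So Wb² = kg²·m⁴·s⁻⁴·A⁻².
kat = mol/s = s⁻¹·mol (catalytic activity).
Combining: kg·Hz·Pa⁻¹·Wb²·kat = kg · s⁻¹ · (kg⁻¹·m·s²) · (kg²·m⁴·s⁻⁴·A⁻²) · (s⁻¹·mol) = kg²·m⁵·s⁻⁴·A⁻²·mol.
The exponent of kg is 2.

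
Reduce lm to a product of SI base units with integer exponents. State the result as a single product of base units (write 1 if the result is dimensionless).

lm = cd·sr = cd (luminous flux; sr is dimensionless).

cd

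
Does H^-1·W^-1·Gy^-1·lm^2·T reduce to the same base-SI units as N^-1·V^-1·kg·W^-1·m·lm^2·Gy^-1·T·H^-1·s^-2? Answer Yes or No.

No

Left side:
  H = Wb/A (inductance = flux per current),
      = kg·m²·s⁻²·A⁻².
  So H⁻¹ = kg⁻¹·m⁻²·s²·A².
  W = J/s (power = energy per time),
      = kg·m²·s⁻³.
  So W⁻¹ = kg⁻¹·m⁻²·s³.
  Gy = J/kg (absorbed dose = energy per mass),
      = m²·s⁻².
  So Gy⁻¹ = m⁻²·s².
  lm = cd·sr = cd (luminous flux; sr is dimensionless).
  So lm² = cd².
  T = Wb/m² (flux density = flux per area),
      = kg·s⁻²·A⁻¹.
  Combining: H⁻¹·W⁻¹·Gy⁻¹·lm²·T = (kg⁻¹·m⁻²·s²·A²) · (kg⁻¹·m⁻²·s³) · (m⁻²·s²) · cd² · (kg·s⁻²·A⁻¹) = kg⁻¹·m⁻⁶·s⁵·A·cd².
Right side:
  N = kg·m/s² = kg·m·s⁻² (force = mass × acceleration).
  So N⁻¹ = kg⁻¹·m⁻¹·s².
  V = W/A (potential = power per current),
      = kg·m²·s⁻³·A⁻¹.
  So V⁻¹ = kg⁻¹·m⁻²·s³·A.
  W = J/s (power = energy per time),
      = kg·m²·s⁻³.
  So W⁻¹ = kg⁻¹·m⁻²·s³.
  lm = cd·sr = cd (luminous flux; sr is dimensionless).
  So lm² = cd².
  Gy = J/kg (absorbed dose = energy per mass),
      = m²·s⁻².
  So Gy⁻¹ = m⁻²·s².
  T = Wb/m² (flux density = flux per area),
      = kg·s⁻²·A⁻¹.
  H = Wb/A (inductance = flux per current),
      = kg·m²·s⁻²·A⁻².
  So H⁻¹ = kg⁻¹·m⁻²·s²·A².
  Combining: N⁻¹·V⁻¹·kg·W⁻¹·m·lm²·Gy⁻¹·T·H⁻¹·s⁻² = (kg⁻¹·m⁻¹·s²) · (kg⁻¹·m⁻²·s³·A) · kg · (kg⁻¹·m⁻²·s³) · m · cd² · (m⁻²·s²) · (kg·s⁻²·A⁻¹) · (kg⁻¹·m⁻²·s²·A²) · s⁻² = kg⁻²·m⁻⁸·s⁸·A²·cd².
Left is kg⁻¹·m⁻⁶·s⁵·A·cd²; right is kg⁻²·m⁻⁸·s⁸·A²·cd² — different.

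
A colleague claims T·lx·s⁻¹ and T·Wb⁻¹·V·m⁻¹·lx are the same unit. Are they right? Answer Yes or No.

No

Left side:
  T = Wb/m² (flux density = flux per area),
      = kg·s⁻²·A⁻¹.
  lx = lm/m² (illuminance = luminous flux per area),
      = m⁻²·cd.
  Combining: T·lx·s⁻¹ = (kg·s⁻²·A⁻¹) · (m⁻²·cd) · s⁻¹ = kg·m⁻²·s⁻³·A⁻¹·cd.
Right side:
  T = Wb/m² (flux density = flux per area),
      = kg·s⁻²·A⁻¹.
  Wb = V·s (flux: a volt is a weber per second),
      = kg·m²·s⁻²·A⁻¹.
  So Wb⁻¹ = kg⁻¹·m⁻²·s²·A.
  V = W/A (potential = power per current),
      = kg·m²·s⁻³·A⁻¹.
  lx = lm/m² (illuminance = luminous flux per area),
      = m⁻²·cd.
  Combining: T·Wb⁻¹·V·m⁻¹·lx = (kg·s⁻²·A⁻¹) · (kg⁻¹·m⁻²·s²·A) · (kg·m²·s⁻³·A⁻¹) · m⁻¹ · (m⁻²·cd) = kg·m⁻³·s⁻³·A⁻¹·cd.
Left is kg·m⁻²·s⁻³·A⁻¹·cd; right is kg·m⁻³·s⁻³·A⁻¹·cd — different.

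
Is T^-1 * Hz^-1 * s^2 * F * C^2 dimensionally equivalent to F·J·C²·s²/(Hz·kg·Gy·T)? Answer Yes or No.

Left side:
  T = kg·s⁻²·A⁻¹.
  So T⁻¹ = kg⁻¹·s²·A.
  Hz = s⁻¹.
  So Hz⁻¹ = s.
  F = kg⁻¹·m⁻²·s⁴·A².
  C = s·A.
  So C² = s²·A².
  Combining: T⁻¹·Hz⁻¹·s²·F·C² = (kg⁻¹·s²·A) · s · s² · (kg⁻¹·m⁻²·s⁴·A²) · (s²·A²) = kg⁻²·m⁻²·s¹¹·A⁵.
Right side:
  Hz = 1/s = s⁻¹ (frequency is cycles per second).
  So Hz⁻¹ = s.
  F = C/V (capacitance = charge per voltage),
      = A·s/(kg·m²·s⁻³·A⁻¹) (substituting C and V),
      = kg⁻¹·m⁻²·s⁴·A².
  J = N·m (work = force × distance),
      = kg·m²·s⁻².
  C = A·s = s·A (charge = current × time).
  So C² = s²·A².
  Gy = J/kg (absorbed dose = energy per mass),
      = m²·s⁻².
  So Gy⁻¹ = m⁻²·s².
  T = Wb/m² (flux density = flux per area),
      = kg·s⁻²·A⁻¹.
  So T⁻¹ = kg⁻¹·s²·A.
  Combining: Hz⁻¹·F·kg⁻¹·J·C²·Gy⁻¹·s²·T⁻¹ = s · (kg⁻¹·m⁻²·s⁴·A²) · kg⁻¹ · (kg·m²·s⁻²) · (s²·A²) · (m⁻²·s²) · s² · (kg⁻¹·s²·A) = kg⁻²·m⁻²·s¹¹·A⁵.
Both reduce to kg⁻²·m⁻²·s¹¹·A⁵.

Yes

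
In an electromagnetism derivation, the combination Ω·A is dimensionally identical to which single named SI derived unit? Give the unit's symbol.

Ω = kg·m²·s⁻³·A⁻².
Combining: Ω·A = (kg·m²·s⁻³·A⁻²) · A = kg·m²·s⁻³·A⁻¹.
kg·m²·s⁻³·A⁻¹ is the base-SI form of the volt.

V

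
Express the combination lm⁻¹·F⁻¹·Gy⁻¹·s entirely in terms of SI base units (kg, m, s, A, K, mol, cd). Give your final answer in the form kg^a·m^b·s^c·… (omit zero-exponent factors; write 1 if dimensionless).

kg·s⁻¹·A⁻²·cd⁻¹

lm = cd.
So lm⁻¹ = cd⁻¹.
F = kg⁻¹·m⁻²·s⁴·A².
So F⁻¹ = kg·m²·s⁻⁴·A⁻².
Gy = m²·s⁻².
So Gy⁻¹ = m⁻²·s².
Combining: lm⁻¹·F⁻¹·Gy⁻¹·s = cd⁻¹ · (kg·m²·s⁻⁴·A⁻²) · (m⁻²·s²) · s = kg·s⁻¹·A⁻²·cd⁻¹.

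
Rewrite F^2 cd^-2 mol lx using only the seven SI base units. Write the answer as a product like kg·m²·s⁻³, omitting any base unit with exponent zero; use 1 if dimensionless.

F = C/V (capacitance = charge per voltage),
    = A·s/(kg·m²·s⁻³·A⁻¹) (substituting C and V),
    = kg⁻¹·m⁻²·s⁴·A².
So F² = kg⁻²·m⁻⁴·s⁸·A⁴.
lx = lm/m² (illuminance = luminous flux per area),
    = m⁻²·cd.
Combining: F²·cd⁻²·mol·lx = (kg⁻²·m⁻⁴·s⁸·A⁴) · cd⁻² · mol · (m⁻²·cd) = kg⁻²·m⁻⁶·s⁸·A⁴·mol·cd⁻¹.

kg⁻²·m⁻⁶·s⁸·A⁴·mol·cd⁻¹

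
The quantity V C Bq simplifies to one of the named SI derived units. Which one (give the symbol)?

V = kg·m²·s⁻³·A⁻¹.
C = s·A.
Bq = s⁻¹.
Combining: V·C·Bq = (kg·m²·s⁻³·A⁻¹) · (s·A) · s⁻¹ = kg·m²·s⁻³.
kg·m²·s⁻³ is the base-SI form of the watt.

W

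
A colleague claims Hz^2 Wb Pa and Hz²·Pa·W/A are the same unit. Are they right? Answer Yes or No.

Left side:
  Hz = s⁻¹.
  So Hz² = s⁻².
  Wb = kg·m²·s⁻²·A⁻¹.
  Pa = kg·m⁻¹·s⁻².
  Combining: Hz²·Wb·Pa = s⁻² · (kg·m²·s⁻²·A⁻¹) · (kg·m⁻¹·s⁻²) = kg²·m·s⁻⁶·A⁻¹.
Right side:
  Hz = 1/s = s⁻¹ (frequency is cycles per second).
  So Hz² = s⁻².
  Pa = N/m² (pressure = force per area),
      = kg·m⁻¹·s⁻².
  W = J/s (power = energy per time),
      = kg·m²·s⁻³.
  Combining: Hz²·Pa·A⁻¹·W = s⁻² · (kg·m⁻¹·s⁻²) · A⁻¹ · (kg·m²·s⁻³) = kg²·m·s⁻⁷·A⁻¹.
Left is kg²·m·s⁻⁶·A⁻¹; right is kg²·m·s⁻⁷·A⁻¹ — different.

No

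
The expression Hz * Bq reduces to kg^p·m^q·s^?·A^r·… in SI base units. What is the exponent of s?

-2

Hz = s⁻¹.
Bq = s⁻¹.
Combining: Hz·Bq = s⁻¹ · s⁻¹ = s⁻².
The exponent of s is -2.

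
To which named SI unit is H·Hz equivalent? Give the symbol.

H = kg·m²·s⁻²·A⁻².
Hz = s⁻¹.
Combining: H·Hz = (kg·m²·s⁻²·A⁻²) · s⁻¹ = kg·m²·s⁻³·A⁻².
kg·m²·s⁻³·A⁻² is the base-SI form of the ohm.

Ω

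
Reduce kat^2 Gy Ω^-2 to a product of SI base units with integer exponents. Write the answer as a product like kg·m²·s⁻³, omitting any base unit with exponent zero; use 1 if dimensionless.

kat = mol/s = s⁻¹·mol (catalytic activity).
So kat² = s⁻²·mol².
Gy = J/kg (absorbed dose = energy per mass),
    = m²·s⁻².
Ω = V/A (resistance = voltage per current),
    = kg·m²·s⁻³·A⁻².
So Ω⁻² = kg⁻²·m⁻⁴·s⁶·A⁴.
Combining: kat²·Gy·Ω⁻² = (s⁻²·mol²) · (m²·s⁻²) · (kg⁻²·m⁻⁴·s⁶·A⁴) = kg⁻²·m⁻²·s²·A⁴·mol².

kg⁻²·m⁻²·s²·A⁴·mol²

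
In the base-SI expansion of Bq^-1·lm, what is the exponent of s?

1

Bq = 1/s = s⁻¹ (activity is decays per second).
So Bq⁻¹ = s.
lm = cd·sr = cd (luminous flux; sr is dimensionless).
Combining: Bq⁻¹·lm = s · cd = s·cd.
The exponent of s is 1.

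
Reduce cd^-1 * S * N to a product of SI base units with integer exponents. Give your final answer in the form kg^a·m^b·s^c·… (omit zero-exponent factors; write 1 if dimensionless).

S = 1/Ω (conductance is reciprocal resistance),
    = kg⁻¹·m⁻²·s³·A².
N = kg·m/s² = kg·m·s⁻² (force = mass × acceleration).
Combining: cd⁻¹·S·N = cd⁻¹ · (kg⁻¹·m⁻²·s³·A²) · (kg·m·s⁻²) = m⁻¹·s·A²·cd⁻¹.

m⁻¹·s·A²·cd⁻¹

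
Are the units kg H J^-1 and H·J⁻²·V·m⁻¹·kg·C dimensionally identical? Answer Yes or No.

Left side:
  H = kg·m²·s⁻²·A⁻².
  J = kg·m²·s⁻².
  So J⁻¹ = kg⁻¹·m⁻²·s².
  Combining: kg·H·J⁻¹ = kg · (kg·m²·s⁻²·A⁻²) · (kg⁻¹·m⁻²·s²) = kg·A⁻².
Right side:
  H = Wb/A (inductance = flux per current),
      = kg·m²·s⁻²·A⁻².
  J = N·m (work = force × distance),
      = kg·m²·s⁻².
  So J⁻² = kg⁻²·m⁻⁴·s⁴.
  V = W/A (potential = power per current),
      = kg·m²·s⁻³·A⁻¹.
  C = A·s = s·A (charge = current × time).
  Combining: H·J⁻²·V·m⁻¹·kg·C = (kg·m²·s⁻²·A⁻²) · (kg⁻²·m⁻⁴·s⁴) · (kg·m²·s⁻³·A⁻¹) · m⁻¹ · kg · (s·A) = kg·m⁻¹·A⁻².
Left is kg·A⁻²; right is kg·m⁻¹·A⁻² — different.

No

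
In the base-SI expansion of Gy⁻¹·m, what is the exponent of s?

2

Gy = J/kg (absorbed dose = energy per mass),
    = m²·s⁻².
So Gy⁻¹ = m⁻²·s².
Combining: Gy⁻¹·m = (m⁻²·s²) · m = m⁻¹·s².
The exponent of s is 2.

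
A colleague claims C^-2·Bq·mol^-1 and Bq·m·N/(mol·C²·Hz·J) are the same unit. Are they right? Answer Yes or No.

Left side:
  C = s·A.
  So C⁻² = s⁻²·A⁻².
  Bq = s⁻¹.
  Combining: C⁻²·Bq·mol⁻¹ = (s⁻²·A⁻²) · s⁻¹ · mol⁻¹ = s⁻³·A⁻²·mol⁻¹.
Right side:
  Bq = s⁻¹.
  C = s·A.
  So C⁻² = s⁻²·A⁻².
  Hz = s⁻¹.
  So Hz⁻¹ = s.
  J = kg·m²·s⁻².
  So J⁻¹ = kg⁻¹·m⁻²·s².
  N = kg·m·s⁻².
  Combining: Bq·mol⁻¹·C⁻²·m·Hz⁻¹·J⁻¹·N = s⁻¹ · mol⁻¹ · (s⁻²·A⁻²) · m · s · (kg⁻¹·m⁻²·s²) · (kg·m·s⁻²) = s⁻²·A⁻²·mol⁻¹.
Left is s⁻³·A⁻²·mol⁻¹; right is s⁻²·A⁻²·mol⁻¹ — different.

No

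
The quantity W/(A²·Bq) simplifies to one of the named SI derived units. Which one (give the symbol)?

H

W = J/s (power = energy per time),
    = kg·m²·s⁻³.
Bq = 1/s = s⁻¹ (activity is decays per second).
So Bq⁻¹ = s.
Combining: W·A⁻²·Bq⁻¹ = (kg·m²·s⁻³) · A⁻² · s = kg·m²·s⁻²·A⁻².
kg·m²·s⁻²·A⁻² is the base-SI form of the henry.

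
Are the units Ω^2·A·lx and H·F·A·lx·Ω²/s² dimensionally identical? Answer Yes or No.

Yes

Left side:
  Ω = kg·m²·s⁻³·A⁻².
  So Ω² = kg²·m⁴·s⁻⁶·A⁻⁴.
  lx = m⁻²·cd.
  Combining: Ω²·A·lx = (kg²·m⁴·s⁻⁶·A⁻⁴) · A · (m⁻²·cd) = kg²·m²·s⁻⁶·A⁻³·cd.
Right side:
  H = Wb/A (inductance = flux per current),
      = kg·m²·s⁻²·A⁻².
  F = C/V (capacitance = charge per voltage),
      = A·s/(kg·m²·s⁻³·A⁻¹) (substituting C and V),
      = kg⁻¹·m⁻²·s⁴·A².
  lx = lm/m² (illuminance = luminous flux per area),
      = m⁻²·cd.
  Ω = V/A (resistance = voltage per current),
      = kg·m²·s⁻³·A⁻².
  So Ω² = kg²·m⁴·s⁻⁶·A⁻⁴.
  Combining: H·F·A·lx·Ω²·s⁻² = (kg·m²·s⁻²·A⁻²) · (kg⁻¹·m⁻²·s⁴·A²) · A · (m⁻²·cd) · (kg²·m⁴·s⁻⁶·A⁻⁴) · s⁻² = kg²·m²·s⁻⁶·A⁻³·cd.
Both reduce to kg²·m²·s⁻⁶·A⁻³·cd.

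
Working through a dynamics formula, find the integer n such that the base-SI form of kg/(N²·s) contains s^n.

N = kg·m·s⁻².
So N⁻² = kg⁻²·m⁻²·s⁴.
Combining: N⁻²·s⁻¹·kg = (kg⁻²·m⁻²·s⁴) · s⁻¹ · kg = kg⁻¹·m⁻²·s³.
The exponent of s is 3.

3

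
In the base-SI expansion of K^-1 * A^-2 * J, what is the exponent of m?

2

J = kg·m²·s⁻².
Combining: K⁻¹·A⁻²·J = K⁻¹ · A⁻² · (kg·m²·s⁻²) = kg·m²·s⁻²·A⁻²·K⁻¹.
The exponent of m is 2.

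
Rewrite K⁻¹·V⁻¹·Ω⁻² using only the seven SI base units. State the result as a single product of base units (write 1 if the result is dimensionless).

kg⁻³·m⁻⁶·s⁹·A⁵·K⁻¹

V = kg·m²·s⁻³·A⁻¹.
So V⁻¹ = kg⁻¹·m⁻²·s³·A.
Ω = kg·m²·s⁻³·A⁻².
So Ω⁻² = kg⁻²·m⁻⁴·s⁶·A⁴.
Combining: K⁻¹·V⁻¹·Ω⁻² = K⁻¹ · (kg⁻¹·m⁻²·s³·A) · (kg⁻²·m⁻⁴·s⁶·A⁴) = kg⁻³·m⁻⁶·s⁹·A⁵·K⁻¹.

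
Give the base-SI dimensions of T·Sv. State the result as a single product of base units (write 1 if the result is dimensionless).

kg·m²·s⁻⁴·A⁻¹

T = Wb/m² (flux density = flux per area),
    = kg·s⁻²·A⁻¹.
Sv = J/kg (equivalent dose = energy per mass),
    = m²·s⁻².
Combining: T·Sv = (kg·s⁻²·A⁻¹) · (m²·s⁻²) = kg·m²·s⁻⁴·A⁻¹.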